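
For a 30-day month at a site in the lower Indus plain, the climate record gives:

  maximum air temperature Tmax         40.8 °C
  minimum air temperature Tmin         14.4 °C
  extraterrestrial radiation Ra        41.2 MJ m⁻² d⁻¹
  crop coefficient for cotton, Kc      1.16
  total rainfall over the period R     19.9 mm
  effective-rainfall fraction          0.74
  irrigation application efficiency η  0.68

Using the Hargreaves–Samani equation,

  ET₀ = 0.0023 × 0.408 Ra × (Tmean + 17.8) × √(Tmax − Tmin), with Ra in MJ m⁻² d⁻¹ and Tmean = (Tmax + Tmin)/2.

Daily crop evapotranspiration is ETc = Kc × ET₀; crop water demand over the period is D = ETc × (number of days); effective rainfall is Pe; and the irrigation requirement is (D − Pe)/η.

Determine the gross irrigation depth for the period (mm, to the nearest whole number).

440 mm

Tmean = (40.8 + 14.4)/2 = 27.60 °C
0.408 Ra = 0.408 × 41.2 = 16.8096 mm/d equivalent
ET₀ = 0.0023 × 16.8096 × (27.60 + 17.8) × √26.4 = 0.0023 × 16.8096 × 45.40 × 5.1381 = 9.0187 mm/d
ETc = Kc × ET₀ = 1.16 × 9.0187 = 10.4617 mm/d
Crop demand D = ETc × 30 d = 10.4617 × 30 = 313.851 mm
Pe = 0.74 × 19.9 = 14.726 mm
D − Pe = 313.851 − 14.726 = 299.125 mm
Gross irrigation = 299.125 / 0.68 = 439.890 mm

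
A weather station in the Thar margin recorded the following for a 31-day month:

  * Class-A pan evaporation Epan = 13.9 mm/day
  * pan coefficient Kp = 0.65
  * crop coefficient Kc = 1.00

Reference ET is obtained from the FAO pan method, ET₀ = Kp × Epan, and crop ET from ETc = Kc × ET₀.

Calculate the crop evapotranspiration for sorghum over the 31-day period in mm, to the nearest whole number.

ET₀ = 0.65 × 13.9 = 9.0350 mm/d
ETc = Kc × ET₀ = 1.00 × 9.0350 = 9.0350 mm/d
Over 31 days: 9.0350 × 31 = 280.085 mm

280 mm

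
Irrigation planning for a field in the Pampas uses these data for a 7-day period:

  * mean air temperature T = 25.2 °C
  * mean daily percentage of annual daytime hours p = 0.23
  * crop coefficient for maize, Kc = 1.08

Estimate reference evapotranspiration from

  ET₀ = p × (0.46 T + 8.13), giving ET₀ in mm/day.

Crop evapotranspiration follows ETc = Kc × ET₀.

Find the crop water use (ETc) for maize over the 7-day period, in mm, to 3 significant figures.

ET₀ = 0.23 × (0.46 × 25.2 + 8.13) = 0.23 × 19.722 = 4.5361 mm/d
ETc = Kc × ET₀ = 1.08 × 4.5361 = 4.8990 mm/d
Over 7 days: 4.8990 × 7 = 34.293 mm

34.3 mm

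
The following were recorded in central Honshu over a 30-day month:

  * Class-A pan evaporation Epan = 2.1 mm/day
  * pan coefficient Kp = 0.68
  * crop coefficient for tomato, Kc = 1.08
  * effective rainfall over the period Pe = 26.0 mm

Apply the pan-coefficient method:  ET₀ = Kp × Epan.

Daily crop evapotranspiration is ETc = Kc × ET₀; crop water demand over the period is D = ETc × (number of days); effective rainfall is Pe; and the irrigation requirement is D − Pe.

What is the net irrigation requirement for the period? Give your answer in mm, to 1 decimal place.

ET₀ = 0.68 × 2.1 = 1.4280 mm/d
ETc = Kc × ET₀ = 1.08 × 1.4280 = 1.5422 mm/d
Crop demand D = ETc × 30 d = 1.5422 × 30 = 46.266 mm
D − Pe = 46.266 − 26.0 = 20.266 mm

20.3 mm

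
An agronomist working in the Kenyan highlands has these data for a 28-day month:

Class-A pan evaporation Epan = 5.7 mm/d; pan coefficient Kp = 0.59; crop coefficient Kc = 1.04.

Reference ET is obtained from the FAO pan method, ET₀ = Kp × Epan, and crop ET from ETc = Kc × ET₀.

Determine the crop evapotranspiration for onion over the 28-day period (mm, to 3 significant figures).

97.9 mm

ET₀ = 0.59 × 5.7 = 3.3630 mm/d
ETc = Kc × ET₀ = 1.04 × 3.3630 = 3.4975 mm/d
Over 28 days: 3.4975 × 28 = 97.930 mm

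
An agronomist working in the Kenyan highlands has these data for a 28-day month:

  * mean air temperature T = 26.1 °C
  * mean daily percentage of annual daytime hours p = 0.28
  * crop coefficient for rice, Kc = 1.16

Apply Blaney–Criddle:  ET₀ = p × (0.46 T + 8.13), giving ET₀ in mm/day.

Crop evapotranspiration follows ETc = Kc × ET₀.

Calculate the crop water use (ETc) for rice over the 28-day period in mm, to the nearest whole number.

ET₀ = 0.28 × (0.46 × 26.1 + 8.13) = 0.28 × 20.136 = 5.6381 mm/d
ETc = Kc × ET₀ = 1.16 × 5.6381 = 6.5402 mm/d
Over 28 days: 6.5402 × 28 = 183.126 mm

183 mm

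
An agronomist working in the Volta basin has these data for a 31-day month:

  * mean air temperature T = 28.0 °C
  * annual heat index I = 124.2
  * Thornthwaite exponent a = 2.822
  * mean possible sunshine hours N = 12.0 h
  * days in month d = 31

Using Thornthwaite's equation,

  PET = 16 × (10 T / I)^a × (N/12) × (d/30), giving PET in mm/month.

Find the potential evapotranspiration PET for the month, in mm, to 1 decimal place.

163.9 mm

10T/I = 10 × 28.0 / 124.2 = 2.2544
(10T/I)^a = 2.2544^2.822 = 9.9141
Uncorrected PET = 16 × 9.9141 = 158.626 mm
Correction = (N/12)(d/30) = (12.0/12)(31/30) = 1.0333
PET = 158.626 × 1.0333 = 163.908 mm/month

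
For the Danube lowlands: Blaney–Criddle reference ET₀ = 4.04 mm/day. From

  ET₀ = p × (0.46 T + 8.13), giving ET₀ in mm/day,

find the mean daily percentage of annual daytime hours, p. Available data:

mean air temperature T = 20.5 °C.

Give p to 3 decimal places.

p = ET₀ / (0.46 T + 8.13) = 4.04 / (0.46 × 20.5 + 8.13) = 4.04 / 17.560 = 0.2301

0.230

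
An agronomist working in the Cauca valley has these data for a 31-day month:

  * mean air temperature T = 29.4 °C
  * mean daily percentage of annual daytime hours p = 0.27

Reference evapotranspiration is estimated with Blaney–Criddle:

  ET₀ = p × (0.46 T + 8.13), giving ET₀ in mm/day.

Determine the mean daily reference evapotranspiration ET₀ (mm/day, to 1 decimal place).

ET₀ = 0.27 × (0.46 × 29.4 + 8.13) = 0.27 × 21.654 = 5.8466 mm/d

5.8 mm/day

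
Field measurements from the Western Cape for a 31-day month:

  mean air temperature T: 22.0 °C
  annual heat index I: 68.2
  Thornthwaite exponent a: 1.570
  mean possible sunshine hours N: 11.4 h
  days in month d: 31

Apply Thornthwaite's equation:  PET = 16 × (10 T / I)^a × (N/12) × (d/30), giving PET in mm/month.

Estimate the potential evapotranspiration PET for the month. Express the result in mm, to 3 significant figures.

10T/I = 10 × 22.0 / 68.2 = 3.2258
(10T/I)^a = 3.2258^1.570 = 6.2887
Uncorrected PET = 16 × 6.2887 = 100.619 mm
Correction = (N/12)(d/30) = (11.4/12)(31/30) = 0.9817
PET = 100.619 × 0.9817 = 98.778 mm/month

98.8 mm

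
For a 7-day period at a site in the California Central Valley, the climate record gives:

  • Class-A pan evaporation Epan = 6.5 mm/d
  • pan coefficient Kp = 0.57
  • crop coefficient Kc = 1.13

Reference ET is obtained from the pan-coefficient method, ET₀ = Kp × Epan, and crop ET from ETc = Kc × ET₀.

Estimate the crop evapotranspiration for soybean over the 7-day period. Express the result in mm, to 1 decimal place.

ET₀ = 0.57 × 6.5 = 3.7050 mm/d
ETc = Kc × ET₀ = 1.13 × 3.7050 = 4.1867 mm/d
Over 7 days: 4.1867 × 7 = 29.307 mm

29.3 mm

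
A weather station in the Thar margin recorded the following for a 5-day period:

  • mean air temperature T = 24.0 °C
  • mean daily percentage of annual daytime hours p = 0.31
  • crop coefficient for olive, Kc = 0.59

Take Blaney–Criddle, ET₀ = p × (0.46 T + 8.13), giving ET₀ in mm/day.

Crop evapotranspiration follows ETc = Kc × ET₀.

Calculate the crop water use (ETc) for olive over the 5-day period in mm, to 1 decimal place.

17.5 mm

ET₀ = 0.31 × (0.46 × 24.0 + 8.13) = 0.31 × 19.170 = 5.9427 mm/d
ETc = Kc × ET₀ = 0.59 × 5.9427 = 3.5062 mm/d
Over 5 days: 3.5062 × 5 = 17.531 mm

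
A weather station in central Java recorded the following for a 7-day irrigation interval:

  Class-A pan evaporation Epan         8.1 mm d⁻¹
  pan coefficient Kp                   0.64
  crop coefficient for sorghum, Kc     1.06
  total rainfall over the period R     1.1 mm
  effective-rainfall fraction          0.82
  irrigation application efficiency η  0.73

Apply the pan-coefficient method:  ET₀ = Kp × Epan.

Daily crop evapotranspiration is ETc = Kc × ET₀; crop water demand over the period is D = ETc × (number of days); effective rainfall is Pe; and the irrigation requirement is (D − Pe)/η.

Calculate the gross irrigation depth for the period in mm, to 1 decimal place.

51.5 mm

ET₀ = 0.64 × 8.1 = 5.1840 mm/d
ETc = Kc × ET₀ = 1.06 × 5.1840 = 5.4950 mm/d
Crop demand D = ETc × 7 d = 5.4950 × 7 = 38.465 mm
Pe = 0.82 × 1.1 = 0.902 mm
D − Pe = 38.465 − 0.902 = 37.563 mm
Gross irrigation = 37.563 / 0.73 = 51.456 mm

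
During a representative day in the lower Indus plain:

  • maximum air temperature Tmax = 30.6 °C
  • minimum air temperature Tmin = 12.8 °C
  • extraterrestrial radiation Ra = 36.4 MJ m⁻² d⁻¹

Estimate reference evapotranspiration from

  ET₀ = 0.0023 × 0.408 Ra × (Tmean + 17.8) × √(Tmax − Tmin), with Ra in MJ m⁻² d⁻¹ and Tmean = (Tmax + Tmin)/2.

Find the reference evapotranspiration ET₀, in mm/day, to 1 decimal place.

5.7 mm/day

Tmean = (30.6 + 12.8)/2 = 21.70 °C
0.408 Ra = 0.408 × 36.4 = 14.8512 mm/d equivalent
ET₀ = 0.0023 × 14.8512 × (21.70 + 17.8) × √17.8 = 0.0023 × 14.8512 × 39.50 × 4.2190 = 5.6924 mm/d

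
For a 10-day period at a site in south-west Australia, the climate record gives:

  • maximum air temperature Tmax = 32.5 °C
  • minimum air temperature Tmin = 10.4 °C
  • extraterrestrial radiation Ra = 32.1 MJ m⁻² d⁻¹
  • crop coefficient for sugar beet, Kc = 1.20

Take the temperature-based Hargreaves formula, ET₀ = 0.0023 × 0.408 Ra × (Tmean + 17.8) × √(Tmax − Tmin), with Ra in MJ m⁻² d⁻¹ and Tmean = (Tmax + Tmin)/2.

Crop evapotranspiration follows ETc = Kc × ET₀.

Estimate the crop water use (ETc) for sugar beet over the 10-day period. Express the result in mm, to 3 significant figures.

Tmean = (32.5 + 10.4)/2 = 21.45 °C
0.408 Ra = 0.408 × 32.1 = 13.0968 mm/d equivalent
ET₀ = 0.0023 × 13.0968 × (21.45 + 17.8) × √22.1 = 0.0023 × 13.0968 × 39.25 × 4.7011 = 5.5582 mm/d
ETc = Kc × ET₀ = 1.20 × 5.5582 = 6.6698 mm/d
Over 10 days: 6.6698 × 10 = 66.698 mm

66.7 mm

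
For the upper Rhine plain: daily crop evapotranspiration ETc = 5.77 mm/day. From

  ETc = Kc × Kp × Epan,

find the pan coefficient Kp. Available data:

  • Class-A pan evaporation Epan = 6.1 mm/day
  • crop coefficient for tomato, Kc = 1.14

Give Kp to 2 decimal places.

0.83

ETc = Kc × Kp × Epan  ⇒  Kp = ETc / (Kc × Epan)
Kp = 5.77 / (1.14 × 6.1) = 5.77 / 6.954 = 0.8297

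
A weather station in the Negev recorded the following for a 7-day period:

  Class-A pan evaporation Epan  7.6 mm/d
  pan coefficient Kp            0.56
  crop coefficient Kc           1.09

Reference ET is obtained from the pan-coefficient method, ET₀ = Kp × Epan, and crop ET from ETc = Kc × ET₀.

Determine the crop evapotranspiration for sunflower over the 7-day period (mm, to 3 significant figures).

ET₀ = 0.56 × 7.6 = 4.2560 mm/d
ETc = Kc × ET₀ = 1.09 × 4.2560 = 4.6390 mm/d
Over 7 days: 4.6390 × 7 = 32.473 mm

32.5 mm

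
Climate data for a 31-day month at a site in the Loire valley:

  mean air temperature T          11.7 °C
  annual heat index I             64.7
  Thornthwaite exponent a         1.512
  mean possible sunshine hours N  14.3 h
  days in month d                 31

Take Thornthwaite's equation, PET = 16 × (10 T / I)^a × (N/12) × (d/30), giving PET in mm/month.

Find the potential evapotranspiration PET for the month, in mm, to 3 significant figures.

10T/I = 10 × 11.7 / 64.7 = 1.8083
(10T/I)^a = 1.8083^1.512 = 2.4490
Uncorrected PET = 16 × 2.4490 = 39.184 mm
Correction = (N/12)(d/30) = (14.3/12)(31/30) = 1.2314
PET = 39.184 × 1.2314 = 48.251 mm/month

48.3 mm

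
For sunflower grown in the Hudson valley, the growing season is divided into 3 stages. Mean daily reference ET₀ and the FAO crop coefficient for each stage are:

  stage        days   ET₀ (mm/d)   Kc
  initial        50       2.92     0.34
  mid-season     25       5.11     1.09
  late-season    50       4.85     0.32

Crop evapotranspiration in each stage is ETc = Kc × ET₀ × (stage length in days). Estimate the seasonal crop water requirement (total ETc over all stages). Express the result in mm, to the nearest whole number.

initial: 0.34 × 2.92 × 50 = 49.64 mm
mid-season: 1.09 × 5.11 × 25 = 139.25 mm
late-season: 0.32 × 4.85 × 50 = 77.60 mm
Seasonal total = 266.49 mm

266 mm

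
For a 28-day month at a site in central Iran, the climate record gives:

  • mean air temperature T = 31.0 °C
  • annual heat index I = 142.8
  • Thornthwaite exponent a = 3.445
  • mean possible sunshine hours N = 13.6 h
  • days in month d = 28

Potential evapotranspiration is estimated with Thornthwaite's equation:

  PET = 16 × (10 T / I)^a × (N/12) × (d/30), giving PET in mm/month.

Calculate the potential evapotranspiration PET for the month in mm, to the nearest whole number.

10T/I = 10 × 31.0 / 142.8 = 2.1709
(10T/I)^a = 2.1709^3.445 = 14.4452
Uncorrected PET = 16 × 14.4452 = 231.123 mm
Correction = (N/12)(d/30) = (13.6/12)(28/30) = 1.0578
PET = 231.123 × 1.0578 = 244.482 mm/month

244 mm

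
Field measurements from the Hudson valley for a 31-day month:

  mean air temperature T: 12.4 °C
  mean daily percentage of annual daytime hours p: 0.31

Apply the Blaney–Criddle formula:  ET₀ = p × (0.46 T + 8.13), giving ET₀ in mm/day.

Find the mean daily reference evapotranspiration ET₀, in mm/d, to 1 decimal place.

ET₀ = 0.31 × (0.46 × 12.4 + 8.13) = 0.31 × 13.834 = 4.2885 mm/d

4.3 mm/d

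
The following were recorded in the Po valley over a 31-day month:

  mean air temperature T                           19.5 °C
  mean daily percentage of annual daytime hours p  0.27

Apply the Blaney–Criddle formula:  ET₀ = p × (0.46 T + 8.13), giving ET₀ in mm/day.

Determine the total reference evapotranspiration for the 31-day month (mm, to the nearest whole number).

ET₀ = 0.27 × (0.46 × 19.5 + 8.13) = 0.27 × 17.100 = 4.6170 mm/d
Monthly total = 4.6170 × 31 = 143.127 mm

143 mm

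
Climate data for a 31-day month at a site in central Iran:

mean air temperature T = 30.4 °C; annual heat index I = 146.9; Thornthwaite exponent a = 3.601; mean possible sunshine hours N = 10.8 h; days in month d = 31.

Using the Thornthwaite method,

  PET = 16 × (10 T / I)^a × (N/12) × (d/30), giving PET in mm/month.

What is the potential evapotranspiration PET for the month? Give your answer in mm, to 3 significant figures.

10T/I = 10 × 30.4 / 146.9 = 2.0694
(10T/I)^a = 2.0694^3.601 = 13.7201
Uncorrected PET = 16 × 13.7201 = 219.522 mm
Correction = (N/12)(d/30) = (10.8/12)(31/30) = 0.9300
PET = 219.522 × 0.9300 = 204.155 mm/month

204 mm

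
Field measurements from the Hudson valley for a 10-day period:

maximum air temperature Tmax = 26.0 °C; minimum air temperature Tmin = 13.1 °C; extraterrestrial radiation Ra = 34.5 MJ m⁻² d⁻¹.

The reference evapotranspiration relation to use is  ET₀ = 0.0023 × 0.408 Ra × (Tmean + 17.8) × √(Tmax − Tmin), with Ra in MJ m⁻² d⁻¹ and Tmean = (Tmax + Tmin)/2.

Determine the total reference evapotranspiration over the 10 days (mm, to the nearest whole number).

43 mm

Tmean = (26.0 + 13.1)/2 = 19.55 °C
0.408 Ra = 0.408 × 34.5 = 14.0760 mm/d equivalent
ET₀ = 0.0023 × 14.0760 × (19.55 + 17.8) × √12.9 = 0.0023 × 14.0760 × 37.35 × 3.5917 = 4.3431 mm/d
Over 10 days: 4.3431 × 10 = 43.431 mm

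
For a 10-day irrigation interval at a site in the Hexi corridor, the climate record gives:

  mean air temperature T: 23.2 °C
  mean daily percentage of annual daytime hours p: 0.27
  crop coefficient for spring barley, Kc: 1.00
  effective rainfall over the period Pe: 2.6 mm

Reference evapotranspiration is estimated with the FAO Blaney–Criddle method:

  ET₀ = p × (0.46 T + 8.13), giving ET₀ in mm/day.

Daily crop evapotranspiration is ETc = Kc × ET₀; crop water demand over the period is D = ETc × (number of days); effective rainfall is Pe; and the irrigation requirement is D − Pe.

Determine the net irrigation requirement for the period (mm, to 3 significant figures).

ET₀ = 0.27 × (0.46 × 23.2 + 8.13) = 0.27 × 18.802 = 5.0765 mm/d
ETc = Kc × ET₀ = 1.00 × 5.0765 = 5.0765 mm/d
Crop demand D = ETc × 10 d = 5.0765 × 10 = 50.765 mm
D − Pe = 50.765 − 2.6 = 48.165 mm

48.2 mm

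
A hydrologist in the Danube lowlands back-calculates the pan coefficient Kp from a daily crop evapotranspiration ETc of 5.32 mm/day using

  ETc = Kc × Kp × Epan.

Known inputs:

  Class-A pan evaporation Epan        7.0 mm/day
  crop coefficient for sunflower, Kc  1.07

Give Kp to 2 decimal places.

0.71

ETc = Kc × Kp × Epan  ⇒  Kp = ETc / (Kc × Epan)
Kp = 5.32 / (1.07 × 7.0) = 5.32 / 7.490 = 0.7103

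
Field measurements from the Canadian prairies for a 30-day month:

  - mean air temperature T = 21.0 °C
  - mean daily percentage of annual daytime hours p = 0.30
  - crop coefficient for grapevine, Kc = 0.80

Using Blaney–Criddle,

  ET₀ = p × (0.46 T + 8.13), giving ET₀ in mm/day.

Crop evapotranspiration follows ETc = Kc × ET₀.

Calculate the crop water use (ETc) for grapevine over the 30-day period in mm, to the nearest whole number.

128 mm

ET₀ = 0.30 × (0.46 × 21.0 + 8.13) = 0.30 × 17.790 = 5.3370 mm/d
ETc = Kc × ET₀ = 0.80 × 5.3370 = 4.2696 mm/d
Over 30 days: 4.2696 × 30 = 128.088 mm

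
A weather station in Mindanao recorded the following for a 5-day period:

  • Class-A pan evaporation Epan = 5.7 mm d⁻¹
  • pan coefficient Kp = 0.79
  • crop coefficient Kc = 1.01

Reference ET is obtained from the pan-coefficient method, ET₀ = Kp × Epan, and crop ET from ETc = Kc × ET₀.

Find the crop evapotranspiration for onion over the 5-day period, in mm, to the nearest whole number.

ET₀ = 0.79 × 5.7 = 4.5030 mm/d
ETc = Kc × ET₀ = 1.01 × 4.5030 = 4.5480 mm/d
Over 5 days: 4.5480 × 5 = 22.740 mm

23 mm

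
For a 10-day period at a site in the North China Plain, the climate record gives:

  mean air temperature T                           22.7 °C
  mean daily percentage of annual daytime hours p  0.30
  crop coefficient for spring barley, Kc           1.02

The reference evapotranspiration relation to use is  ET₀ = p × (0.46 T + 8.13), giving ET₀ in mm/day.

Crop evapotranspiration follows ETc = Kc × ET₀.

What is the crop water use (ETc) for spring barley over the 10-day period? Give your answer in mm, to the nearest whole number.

57 mm

ET₀ = 0.30 × (0.46 × 22.7 + 8.13) = 0.30 × 18.572 = 5.5716 mm/d
ETc = Kc × ET₀ = 1.02 × 5.5716 = 5.6830 mm/d
Over 10 days: 5.6830 × 10 = 56.830 mm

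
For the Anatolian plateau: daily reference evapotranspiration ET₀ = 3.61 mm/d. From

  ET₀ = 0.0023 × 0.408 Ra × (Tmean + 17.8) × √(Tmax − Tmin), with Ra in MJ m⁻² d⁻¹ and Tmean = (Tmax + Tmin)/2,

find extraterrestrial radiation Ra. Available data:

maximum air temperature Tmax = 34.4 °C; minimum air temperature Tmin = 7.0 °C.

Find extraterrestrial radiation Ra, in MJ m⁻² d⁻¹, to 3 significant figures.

19.1 MJ m⁻² d⁻¹

Tmean = (34.4+7.0)/2 = 20.70 °C; ΔT = 27.4
Ra = ET₀ / [0.0023 × 0.408 × (Tmean+17.8) × √ΔT]
   = 3.61 / (0.0023 × 0.408 × 38.50 × 5.2345) = 19.089 MJ m⁻² d⁻¹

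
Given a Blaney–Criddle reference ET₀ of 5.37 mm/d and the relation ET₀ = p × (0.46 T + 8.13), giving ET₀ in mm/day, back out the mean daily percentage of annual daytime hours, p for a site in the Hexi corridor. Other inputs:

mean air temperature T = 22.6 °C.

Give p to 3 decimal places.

p = ET₀ / (0.46 T + 8.13) = 5.37 / (0.46 × 22.6 + 8.13) = 5.37 / 18.526 = 0.2899

0.290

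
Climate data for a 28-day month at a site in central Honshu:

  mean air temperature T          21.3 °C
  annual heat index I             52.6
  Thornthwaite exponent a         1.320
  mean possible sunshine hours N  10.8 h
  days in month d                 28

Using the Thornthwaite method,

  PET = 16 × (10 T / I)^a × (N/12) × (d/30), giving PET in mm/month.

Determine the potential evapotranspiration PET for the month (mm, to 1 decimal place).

10T/I = 10 × 21.3 / 52.6 = 4.0494
(10T/I)^a = 4.0494^1.320 = 6.3351
Uncorrected PET = 16 × 6.3351 = 101.362 mm
Correction = (N/12)(d/30) = (10.8/12)(28/30) = 0.8400
PET = 101.362 × 0.8400 = 85.144 mm/month

85.1 mm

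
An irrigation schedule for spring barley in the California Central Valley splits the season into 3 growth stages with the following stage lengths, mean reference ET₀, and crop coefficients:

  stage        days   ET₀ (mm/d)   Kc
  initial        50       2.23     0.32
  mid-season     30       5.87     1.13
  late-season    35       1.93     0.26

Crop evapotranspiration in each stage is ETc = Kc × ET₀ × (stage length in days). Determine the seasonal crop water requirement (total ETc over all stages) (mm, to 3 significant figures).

252 mm

initial: 0.32 × 2.23 × 50 = 35.68 mm
mid-season: 1.13 × 5.87 × 30 = 198.99 mm
late-season: 0.26 × 1.93 × 35 = 17.56 mm
Seasonal total = 252.23 mm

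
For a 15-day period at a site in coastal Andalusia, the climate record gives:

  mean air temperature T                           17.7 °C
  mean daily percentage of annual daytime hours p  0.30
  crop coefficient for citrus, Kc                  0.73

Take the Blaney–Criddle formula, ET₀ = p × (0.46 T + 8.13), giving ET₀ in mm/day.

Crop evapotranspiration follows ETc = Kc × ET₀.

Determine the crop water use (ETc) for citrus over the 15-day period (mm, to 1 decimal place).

ET₀ = 0.30 × (0.46 × 17.7 + 8.13) = 0.30 × 16.272 = 4.8816 mm/d
ETc = Kc × ET₀ = 0.73 × 4.8816 = 3.5636 mm/d
Over 15 days: 3.5636 × 15 = 53.454 mm

53.5 mm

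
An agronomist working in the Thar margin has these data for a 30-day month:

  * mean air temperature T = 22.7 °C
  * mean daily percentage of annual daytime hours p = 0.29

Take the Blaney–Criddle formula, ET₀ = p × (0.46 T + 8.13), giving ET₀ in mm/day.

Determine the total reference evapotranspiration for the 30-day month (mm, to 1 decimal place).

161.6 mm

ET₀ = 0.29 × (0.46 × 22.7 + 8.13) = 0.29 × 18.572 = 5.3859 mm/d
Monthly total = 5.3859 × 30 = 161.577 mm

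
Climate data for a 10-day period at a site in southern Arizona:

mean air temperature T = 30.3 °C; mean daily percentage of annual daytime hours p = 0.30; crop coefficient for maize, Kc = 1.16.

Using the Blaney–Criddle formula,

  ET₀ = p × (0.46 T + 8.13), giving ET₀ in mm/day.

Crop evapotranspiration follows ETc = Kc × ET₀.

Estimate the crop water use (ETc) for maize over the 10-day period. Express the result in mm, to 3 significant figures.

76.8 mm

ET₀ = 0.30 × (0.46 × 30.3 + 8.13) = 0.30 × 22.068 = 6.6204 mm/d
ETc = Kc × ET₀ = 1.16 × 6.6204 = 7.6797 mm/d
Over 10 days: 7.6797 × 10 = 76.797 mm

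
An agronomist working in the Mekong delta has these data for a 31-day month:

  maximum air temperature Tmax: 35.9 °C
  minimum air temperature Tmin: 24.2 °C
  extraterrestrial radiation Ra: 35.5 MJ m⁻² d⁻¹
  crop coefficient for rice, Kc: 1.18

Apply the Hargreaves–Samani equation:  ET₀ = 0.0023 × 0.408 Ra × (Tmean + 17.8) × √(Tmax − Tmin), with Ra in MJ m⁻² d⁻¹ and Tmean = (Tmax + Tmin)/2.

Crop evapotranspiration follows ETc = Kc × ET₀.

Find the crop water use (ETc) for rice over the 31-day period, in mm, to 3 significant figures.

199 mm

Tmean = (35.9 + 24.2)/2 = 30.05 °C
0.408 Ra = 0.408 × 35.5 = 14.4840 mm/d equivalent
ET₀ = 0.0023 × 14.4840 × (30.05 + 17.8) × √11.7 = 0.0023 × 14.4840 × 47.85 × 3.4205 = 5.4524 mm/d
ETc = Kc × ET₀ = 1.18 × 5.4524 = 6.4338 mm/d
Over 31 days: 6.4338 × 31 = 199.448 mm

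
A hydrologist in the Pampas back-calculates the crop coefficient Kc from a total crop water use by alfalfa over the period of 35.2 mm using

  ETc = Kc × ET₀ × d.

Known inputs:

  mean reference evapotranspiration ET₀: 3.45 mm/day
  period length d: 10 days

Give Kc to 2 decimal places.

ETc = Kc × ET₀ × d  ⇒  Kc = ETc / (ET₀ × d)
Kc = 35.2 / (3.45 × 10) = 35.2 / 34.50 = 1.0203

1.02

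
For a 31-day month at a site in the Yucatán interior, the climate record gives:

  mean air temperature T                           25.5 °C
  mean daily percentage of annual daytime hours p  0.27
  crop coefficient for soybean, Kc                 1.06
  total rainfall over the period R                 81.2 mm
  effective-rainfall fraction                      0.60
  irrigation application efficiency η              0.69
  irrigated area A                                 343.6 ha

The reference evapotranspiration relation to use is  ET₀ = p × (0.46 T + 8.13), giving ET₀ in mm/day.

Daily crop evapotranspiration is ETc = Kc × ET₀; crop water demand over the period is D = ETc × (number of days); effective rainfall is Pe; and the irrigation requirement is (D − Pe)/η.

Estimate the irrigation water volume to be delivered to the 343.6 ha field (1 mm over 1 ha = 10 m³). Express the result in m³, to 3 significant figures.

635000 m³

ET₀ = 0.27 × (0.46 × 25.5 + 8.13) = 0.27 × 19.860 = 5.3622 mm/d
ETc = Kc × ET₀ = 1.06 × 5.3622 = 5.6839 mm/d
Crop demand D = ETc × 31 d = 5.6839 × 31 = 176.201 mm
Pe = 0.60 × 81.2 = 48.720 mm
D − Pe = 176.201 − 48.720 = 127.481 mm
Gross irrigation = 127.481 / 0.69 = 184.755 mm
Volume = 184.755 mm × 343.6 ha × 10 = 634818.2 m³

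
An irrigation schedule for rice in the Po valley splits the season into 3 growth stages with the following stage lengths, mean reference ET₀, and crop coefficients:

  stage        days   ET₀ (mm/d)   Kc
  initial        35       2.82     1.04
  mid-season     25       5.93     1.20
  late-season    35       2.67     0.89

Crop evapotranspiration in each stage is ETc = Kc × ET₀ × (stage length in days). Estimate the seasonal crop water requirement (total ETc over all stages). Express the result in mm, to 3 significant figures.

initial: 1.04 × 2.82 × 35 = 102.65 mm
mid-season: 1.20 × 5.93 × 25 = 177.90 mm
late-season: 0.89 × 2.67 × 35 = 83.17 mm
Seasonal total = 363.72 mm

364 mm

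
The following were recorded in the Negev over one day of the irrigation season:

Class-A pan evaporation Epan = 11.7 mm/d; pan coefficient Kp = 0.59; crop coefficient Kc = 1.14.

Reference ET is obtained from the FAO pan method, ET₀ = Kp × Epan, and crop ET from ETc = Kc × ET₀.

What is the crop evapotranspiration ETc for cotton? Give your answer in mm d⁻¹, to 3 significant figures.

ET₀ = 0.59 × 11.7 = 6.9030 mm/d
ETc = Kc × ET₀ = 1.14 × 6.9030 = 7.8694 mm/d

7.87 mm d⁻¹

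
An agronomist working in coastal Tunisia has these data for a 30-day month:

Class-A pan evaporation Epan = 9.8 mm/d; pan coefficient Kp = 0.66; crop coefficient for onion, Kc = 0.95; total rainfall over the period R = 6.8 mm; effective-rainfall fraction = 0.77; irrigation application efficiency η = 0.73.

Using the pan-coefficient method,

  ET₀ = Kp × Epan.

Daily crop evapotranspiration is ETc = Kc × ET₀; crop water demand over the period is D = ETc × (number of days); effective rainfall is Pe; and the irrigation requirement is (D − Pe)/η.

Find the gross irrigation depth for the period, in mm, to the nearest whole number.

245 mm

ET₀ = 0.66 × 9.8 = 6.4680 mm/d
ETc = Kc × ET₀ = 0.95 × 6.4680 = 6.1446 mm/d
Crop demand D = ETc × 30 d = 6.1446 × 30 = 184.338 mm
Pe = 0.77 × 6.8 = 5.236 mm
D − Pe = 184.338 − 5.236 = 179.102 mm
Gross irrigation = 179.102 / 0.73 = 245.345 mm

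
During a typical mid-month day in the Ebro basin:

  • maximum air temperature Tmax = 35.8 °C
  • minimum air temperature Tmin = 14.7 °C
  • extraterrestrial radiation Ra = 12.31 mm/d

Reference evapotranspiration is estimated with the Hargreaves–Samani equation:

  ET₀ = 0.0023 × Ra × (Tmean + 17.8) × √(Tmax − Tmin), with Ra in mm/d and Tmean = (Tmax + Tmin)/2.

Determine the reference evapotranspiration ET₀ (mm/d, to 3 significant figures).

Tmean = (35.8 + 14.7)/2 = 25.25 °C
ET₀ = 0.0023 × 12.31 × (25.25 + 17.8) × √21.1 = 0.0023 × 12.31 × 43.05 × 4.5935 = 5.5989 mm/d

5.60 mm/d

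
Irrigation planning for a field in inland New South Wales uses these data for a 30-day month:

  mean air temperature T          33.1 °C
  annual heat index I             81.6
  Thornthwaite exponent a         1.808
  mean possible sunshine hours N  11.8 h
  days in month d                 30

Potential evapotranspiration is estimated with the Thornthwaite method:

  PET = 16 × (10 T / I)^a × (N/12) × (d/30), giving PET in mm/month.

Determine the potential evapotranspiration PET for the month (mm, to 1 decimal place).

197.8 mm

10T/I = 10 × 33.1 / 81.6 = 4.0564
(10T/I)^a = 4.0564^1.808 = 12.5753
Uncorrected PET = 16 × 12.5753 = 201.205 mm
Correction = (N/12)(d/30) = (11.8/12)(30/30) = 0.9833
PET = 201.205 × 0.9833 = 197.845 mm/month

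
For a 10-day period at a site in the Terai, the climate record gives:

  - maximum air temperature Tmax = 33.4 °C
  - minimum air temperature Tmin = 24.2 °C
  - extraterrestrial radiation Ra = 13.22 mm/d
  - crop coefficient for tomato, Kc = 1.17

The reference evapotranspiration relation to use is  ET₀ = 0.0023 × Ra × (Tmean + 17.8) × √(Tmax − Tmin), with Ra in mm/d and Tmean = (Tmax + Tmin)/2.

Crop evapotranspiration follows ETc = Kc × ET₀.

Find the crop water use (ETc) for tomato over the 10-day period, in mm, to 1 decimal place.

Tmean = (33.4 + 24.2)/2 = 28.80 °C
ET₀ = 0.0023 × 13.22 × (28.80 + 17.8) × √9.2 = 0.0023 × 13.22 × 46.60 × 3.0332 = 4.2978 mm/d
ETc = Kc × ET₀ = 1.17 × 4.2978 = 5.0284 mm/d
Over 10 days: 5.0284 × 10 = 50.284 mm

50.3 mm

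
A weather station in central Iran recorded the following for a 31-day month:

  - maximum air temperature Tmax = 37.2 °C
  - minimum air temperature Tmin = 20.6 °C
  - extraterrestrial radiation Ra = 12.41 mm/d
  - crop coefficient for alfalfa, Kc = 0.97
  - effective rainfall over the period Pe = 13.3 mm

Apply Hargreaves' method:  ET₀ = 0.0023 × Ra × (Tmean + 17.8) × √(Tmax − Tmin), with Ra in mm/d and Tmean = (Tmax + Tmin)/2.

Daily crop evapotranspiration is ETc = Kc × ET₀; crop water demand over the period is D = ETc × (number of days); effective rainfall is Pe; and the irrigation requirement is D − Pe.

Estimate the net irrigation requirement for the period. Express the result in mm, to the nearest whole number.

Tmean = (37.2 + 20.6)/2 = 28.90 °C
ET₀ = 0.0023 × 12.41 × (28.90 + 17.8) × √16.6 = 0.0023 × 12.41 × 46.70 × 4.0743 = 5.4309 mm/d
ETc = Kc × ET₀ = 0.97 × 5.4309 = 5.2680 mm/d
Crop demand D = ETc × 31 d = 5.2680 × 31 = 163.308 mm
D − Pe = 163.308 − 13.3 = 150.008 mm

150 mm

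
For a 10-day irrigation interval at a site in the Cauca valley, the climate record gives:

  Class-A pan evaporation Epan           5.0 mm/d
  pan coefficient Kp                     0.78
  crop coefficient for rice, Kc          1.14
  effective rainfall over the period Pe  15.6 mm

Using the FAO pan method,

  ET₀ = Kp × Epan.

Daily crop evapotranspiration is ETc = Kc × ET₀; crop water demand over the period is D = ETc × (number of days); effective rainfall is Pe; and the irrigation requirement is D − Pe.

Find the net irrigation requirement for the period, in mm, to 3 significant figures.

28.9 mm

ET₀ = 0.78 × 5.0 = 3.9000 mm/d
ETc = Kc × ET₀ = 1.14 × 3.9000 = 4.4460 mm/d
Crop demand D = ETc × 10 d = 4.4460 × 10 = 44.460 mm
D − Pe = 44.460 − 15.6 = 28.860 mm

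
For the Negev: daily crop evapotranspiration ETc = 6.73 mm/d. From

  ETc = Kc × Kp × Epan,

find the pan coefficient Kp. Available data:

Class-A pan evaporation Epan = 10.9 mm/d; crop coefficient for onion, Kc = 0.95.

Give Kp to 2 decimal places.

ETc = Kc × Kp × Epan  ⇒  Kp = ETc / (Kc × Epan)
Kp = 6.73 / (0.95 × 10.9) = 6.73 / 10.355 = 0.6499

0.65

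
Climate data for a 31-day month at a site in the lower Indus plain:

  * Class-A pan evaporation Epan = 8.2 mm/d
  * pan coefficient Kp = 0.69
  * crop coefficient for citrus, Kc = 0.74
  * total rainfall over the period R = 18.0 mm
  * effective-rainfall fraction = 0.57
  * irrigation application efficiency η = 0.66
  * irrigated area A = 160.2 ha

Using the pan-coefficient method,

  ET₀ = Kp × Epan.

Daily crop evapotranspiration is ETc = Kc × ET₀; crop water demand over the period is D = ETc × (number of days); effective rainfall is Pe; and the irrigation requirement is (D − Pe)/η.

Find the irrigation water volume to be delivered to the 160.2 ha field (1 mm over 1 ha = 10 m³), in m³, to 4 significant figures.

ET₀ = 0.69 × 8.2 = 5.6580 mm/d
ETc = Kc × ET₀ = 0.74 × 5.6580 = 4.1869 mm/d
Crop demand D = ETc × 31 d = 4.1869 × 31 = 129.794 mm
Pe = 0.57 × 18.0 = 10.260 mm
D − Pe = 129.794 − 10.260 = 119.534 mm
Gross irrigation = 119.534 / 0.66 = 181.112 mm
Volume = 181.112 mm × 160.2 ha × 10 = 290141.4 m³

290100 m³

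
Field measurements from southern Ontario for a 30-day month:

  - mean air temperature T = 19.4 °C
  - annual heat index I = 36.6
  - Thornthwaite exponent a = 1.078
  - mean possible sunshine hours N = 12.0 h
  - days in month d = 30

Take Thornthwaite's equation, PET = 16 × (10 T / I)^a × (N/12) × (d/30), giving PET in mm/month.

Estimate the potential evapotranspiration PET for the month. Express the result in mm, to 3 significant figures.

96.6 mm

10T/I = 10 × 19.4 / 36.6 = 5.3005
(10T/I)^a = 5.3005^1.078 = 6.0369
Uncorrected PET = 16 × 6.0369 = 96.590 mm
Correction = (N/12)(d/30) = (12.0/12)(30/30) = 1.0000
PET = 96.590 × 1.0000 = 96.590 mm/month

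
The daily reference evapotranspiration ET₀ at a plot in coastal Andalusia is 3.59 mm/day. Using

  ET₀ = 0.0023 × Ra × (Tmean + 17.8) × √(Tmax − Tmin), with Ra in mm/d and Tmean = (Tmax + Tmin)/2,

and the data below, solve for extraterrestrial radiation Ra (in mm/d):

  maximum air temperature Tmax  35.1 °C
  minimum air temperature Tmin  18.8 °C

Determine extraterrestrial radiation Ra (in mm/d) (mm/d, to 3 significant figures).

Tmean = 26.95 °C; √ΔT = 4.0373
Ra = ET₀ / [0.0023 × (Tmean+17.8) × √ΔT] = 3.59 / (0.0023 × 44.75 × 4.0373) = 8.639 mm/d

8.64 mm/d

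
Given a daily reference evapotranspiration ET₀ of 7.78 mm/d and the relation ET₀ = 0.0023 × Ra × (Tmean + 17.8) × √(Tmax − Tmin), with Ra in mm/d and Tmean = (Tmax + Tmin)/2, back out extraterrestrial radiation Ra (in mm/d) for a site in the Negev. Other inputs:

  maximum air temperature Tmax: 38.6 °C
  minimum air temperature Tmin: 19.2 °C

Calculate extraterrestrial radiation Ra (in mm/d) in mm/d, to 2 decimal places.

16.45 mm/d

Tmean = 28.90 °C; √ΔT = 4.4045
Ra = ET₀ / [0.0023 × (Tmean+17.8) × √ΔT] = 7.78 / (0.0023 × 46.70 × 4.4045) = 16.445 mm/d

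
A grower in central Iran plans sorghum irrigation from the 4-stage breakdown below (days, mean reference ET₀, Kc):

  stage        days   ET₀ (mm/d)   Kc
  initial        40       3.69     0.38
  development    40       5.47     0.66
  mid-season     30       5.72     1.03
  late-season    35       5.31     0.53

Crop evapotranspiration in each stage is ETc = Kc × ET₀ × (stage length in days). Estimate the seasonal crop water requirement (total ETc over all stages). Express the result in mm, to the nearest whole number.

initial: 0.38 × 3.69 × 40 = 56.09 mm
development: 0.66 × 5.47 × 40 = 144.41 mm
mid-season: 1.03 × 5.72 × 30 = 176.75 mm
late-season: 0.53 × 5.31 × 35 = 98.50 mm
Seasonal total = 475.75 mm

476 mm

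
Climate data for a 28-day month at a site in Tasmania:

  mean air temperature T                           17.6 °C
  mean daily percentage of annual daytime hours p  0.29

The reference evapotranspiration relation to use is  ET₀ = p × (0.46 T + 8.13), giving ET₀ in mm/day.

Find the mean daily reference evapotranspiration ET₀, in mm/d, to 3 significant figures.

4.71 mm/d

ET₀ = 0.29 × (0.46 × 17.6 + 8.13) = 0.29 × 16.226 = 4.7055 mm/d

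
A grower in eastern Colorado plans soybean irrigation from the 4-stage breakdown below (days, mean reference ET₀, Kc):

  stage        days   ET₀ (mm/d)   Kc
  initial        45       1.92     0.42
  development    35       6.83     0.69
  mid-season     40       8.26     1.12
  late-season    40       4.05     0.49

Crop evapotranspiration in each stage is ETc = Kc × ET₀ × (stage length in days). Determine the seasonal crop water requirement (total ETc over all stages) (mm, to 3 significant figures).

651 mm

initial: 0.42 × 1.92 × 45 = 36.29 mm
development: 0.69 × 6.83 × 35 = 164.94 mm
mid-season: 1.12 × 8.26 × 40 = 370.05 mm
late-season: 0.49 × 4.05 × 40 = 79.38 mm
Seasonal total = 650.66 mm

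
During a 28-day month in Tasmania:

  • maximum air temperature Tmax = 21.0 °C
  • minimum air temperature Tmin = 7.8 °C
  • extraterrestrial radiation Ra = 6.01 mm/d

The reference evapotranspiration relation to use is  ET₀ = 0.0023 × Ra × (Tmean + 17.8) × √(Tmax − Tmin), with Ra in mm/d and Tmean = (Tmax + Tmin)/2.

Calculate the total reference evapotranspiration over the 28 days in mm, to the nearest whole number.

Tmean = (21.0 + 7.8)/2 = 14.40 °C
ET₀ = 0.0023 × 6.01 × (14.40 + 17.8) × √13.2 = 0.0023 × 6.01 × 32.20 × 3.6332 = 1.6171 mm/d
Over 28 days: 1.6171 × 28 = 45.279 mm

45 mm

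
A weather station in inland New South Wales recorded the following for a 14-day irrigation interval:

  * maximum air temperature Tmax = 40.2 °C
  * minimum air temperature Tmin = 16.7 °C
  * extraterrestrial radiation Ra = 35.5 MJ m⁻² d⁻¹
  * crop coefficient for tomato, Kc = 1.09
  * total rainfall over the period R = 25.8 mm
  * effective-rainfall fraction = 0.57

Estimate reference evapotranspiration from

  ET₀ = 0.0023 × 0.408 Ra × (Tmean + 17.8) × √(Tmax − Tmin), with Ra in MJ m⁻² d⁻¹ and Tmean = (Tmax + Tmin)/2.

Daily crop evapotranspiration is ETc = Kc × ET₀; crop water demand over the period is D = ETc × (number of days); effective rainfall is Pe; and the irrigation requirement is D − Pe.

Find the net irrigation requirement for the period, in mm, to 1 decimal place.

99.3 mm

Tmean = (40.2 + 16.7)/2 = 28.45 °C
0.408 Ra = 0.408 × 35.5 = 14.4840 mm/d equivalent
ET₀ = 0.0023 × 14.4840 × (28.45 + 17.8) × √23.5 = 0.0023 × 14.4840 × 46.25 × 4.8477 = 7.4690 mm/d
ETc = Kc × ET₀ = 1.09 × 7.4690 = 8.1412 mm/d
Crop demand D = ETc × 14 d = 8.1412 × 14 = 113.977 mm
Pe = 0.57 × 25.8 = 14.706 mm
D − Pe = 113.977 − 14.706 = 99.271 mm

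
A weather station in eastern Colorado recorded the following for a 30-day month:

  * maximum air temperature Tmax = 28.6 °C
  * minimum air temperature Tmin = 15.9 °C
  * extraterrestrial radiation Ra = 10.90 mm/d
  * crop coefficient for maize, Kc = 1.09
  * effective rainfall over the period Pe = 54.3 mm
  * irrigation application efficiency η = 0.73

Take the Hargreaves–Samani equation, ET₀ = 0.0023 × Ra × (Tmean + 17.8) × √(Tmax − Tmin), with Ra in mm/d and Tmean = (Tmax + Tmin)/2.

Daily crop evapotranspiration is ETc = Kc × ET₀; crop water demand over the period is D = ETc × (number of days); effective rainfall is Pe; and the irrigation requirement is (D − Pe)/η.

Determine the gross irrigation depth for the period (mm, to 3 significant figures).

85.9 mm

Tmean = (28.6 + 15.9)/2 = 22.25 °C
ET₀ = 0.0023 × 10.90 × (22.25 + 17.8) × √12.7 = 0.0023 × 10.90 × 40.05 × 3.5637 = 3.5781 mm/d
ETc = Kc × ET₀ = 1.09 × 3.5781 = 3.9001 mm/d
Crop demand D = ETc × 30 d = 3.9001 × 30 = 117.003 mm
D − Pe = 117.003 − 54.3 = 62.703 mm
Gross irrigation = 62.703 / 0.73 = 85.895 mm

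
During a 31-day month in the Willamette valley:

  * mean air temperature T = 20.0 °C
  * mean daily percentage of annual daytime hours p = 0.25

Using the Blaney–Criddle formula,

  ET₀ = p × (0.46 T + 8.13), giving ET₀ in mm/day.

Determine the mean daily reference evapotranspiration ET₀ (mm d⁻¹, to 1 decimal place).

4.3 mm d⁻¹

ET₀ = 0.25 × (0.46 × 20.0 + 8.13) = 0.25 × 17.330 = 4.3325 mm/d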